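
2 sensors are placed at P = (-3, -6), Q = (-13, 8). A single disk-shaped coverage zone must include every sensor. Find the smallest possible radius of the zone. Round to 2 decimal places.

The smallest circle enclosing two points has them as diameter endpoints.
Centre = midpoint = (-8, 1); r² = |PQ|²/4 = 296/4 = 74.
r = √74 ≈ 8.60.

8.60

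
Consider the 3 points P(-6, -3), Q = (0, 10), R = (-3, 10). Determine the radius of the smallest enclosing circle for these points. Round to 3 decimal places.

7.159

Side lengths²: PQ² = 205, PR² = 178, QR² = 9.
Since PQ² = 205 ≥ 178 + 9 = 187, the angle opposite PQ is not acute, so the smallest enclosing circle has PQ as diameter.
Centre = midpoint of PQ = (-3, 3.5), r² = 205/4 = 51.25.
r = √(51.25) ≈ 7.159.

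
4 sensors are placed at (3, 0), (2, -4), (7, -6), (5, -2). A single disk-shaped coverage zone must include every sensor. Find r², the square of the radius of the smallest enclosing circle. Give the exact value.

A smallest enclosing disk is always determined by at most three of the input points on its boundary.
The farthest pair is (3, 0)–(7, -6) with squared distance 52. The circle on this segment as diameter has centre (5, -3) and r² = 52/4 = 13.
Check (2, -4): distance² to centre = 10 ≤ 13, so it lies inside.
All remaining points lie in this disk, and no smaller disk contains both endpoints, so this is the minimum enclosing circle.

13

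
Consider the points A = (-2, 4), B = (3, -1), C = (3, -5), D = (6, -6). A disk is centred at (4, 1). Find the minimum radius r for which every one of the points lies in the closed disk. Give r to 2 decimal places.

7.28

The required radius is the distance from (4, 1) to the farthest point.
Squared distances: 45, 5, 37, 53.
Maximum is 53, attained at D.
r = √53 ≈ 7.28.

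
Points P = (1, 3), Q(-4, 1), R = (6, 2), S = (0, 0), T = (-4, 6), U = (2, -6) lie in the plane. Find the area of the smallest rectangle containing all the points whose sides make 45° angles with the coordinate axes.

In coordinates u = x + y, v = x − y the rectangle is axis-aligned; the map (x,y)→(u,v) scales areas by 2.
u-values: 4, -3, 8, 0, 2, -4; range = 8 − (-4) = 12.
v-values: -2, -5, 4, 0, -10, 8; range = 8 − (-10) = 18.
Area = (12 × 18) / 2 = 108.

108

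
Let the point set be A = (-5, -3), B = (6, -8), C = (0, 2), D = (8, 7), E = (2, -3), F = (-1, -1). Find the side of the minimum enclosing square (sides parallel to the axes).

The bounding box has width 13 and height 15.
An axis-aligned square enclosing the set must have side ≥ max(width, height).
So the minimum side is max(13, 15) = 15.

15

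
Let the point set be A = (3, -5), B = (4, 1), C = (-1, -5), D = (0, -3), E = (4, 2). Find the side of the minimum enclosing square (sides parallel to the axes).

7

The bounding box has width 5 and height 7.
An axis-aligned square enclosing the set must have side ≥ max(width, height).
So the minimum side is max(5, 7) = 7.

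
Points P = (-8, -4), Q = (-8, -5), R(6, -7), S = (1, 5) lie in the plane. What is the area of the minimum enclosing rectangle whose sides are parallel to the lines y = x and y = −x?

In coordinates u = x + y, v = x − y the rectangle is axis-aligned; the map (x,y)→(u,v) scales areas by 2.
u-values: -12, -13, -1, 6; range = 6 − (-13) = 19.
v-values: -4, -3, 13, -4; range = 13 − (-4) = 17.
Area = (19 × 17) / 2 = 161.5.

161.5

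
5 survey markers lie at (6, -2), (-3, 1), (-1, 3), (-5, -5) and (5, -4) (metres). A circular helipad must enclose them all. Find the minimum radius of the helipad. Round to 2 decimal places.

5.77

The minimum enclosing circle is determined by three boundary points: (6, -2), (-1, 3), (-5, -5).
Their circumcentre is (5/19, -50/19) with r² = 12025/361.
The farthest remaining point (5, -4) is at distance² 8776/361 ≤ 12025/361.
r = √(12025/361) ≈ 5.77.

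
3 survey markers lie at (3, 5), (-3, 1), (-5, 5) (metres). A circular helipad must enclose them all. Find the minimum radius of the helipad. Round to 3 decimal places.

Call the three points A, B, C in the order given.
Side lengths²: AB² = 52, AC² = 64, BC² = 20.
Since AC² = 64 < 52 + 20 = 72, the triangle is acute, so the smallest enclosing circle is the circumcircle.
Circumcentre = (-1, 4.5), r² = 16.25.
r = √(16.25) ≈ 4.031.

4.031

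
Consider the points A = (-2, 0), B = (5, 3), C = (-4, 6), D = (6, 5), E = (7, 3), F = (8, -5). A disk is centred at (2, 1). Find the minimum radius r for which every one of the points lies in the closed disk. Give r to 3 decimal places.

8.485

The required radius is the distance from (2, 1) to the farthest point.
Squared distances: 17, 13, 61, 32, 29, 72.
Maximum is 72, attained at F.
r = √72 ≈ 8.485.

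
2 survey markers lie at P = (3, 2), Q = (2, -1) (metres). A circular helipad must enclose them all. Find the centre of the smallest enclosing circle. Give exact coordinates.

(2.5, 0.5)

The smallest circle enclosing two points has them as diameter endpoints.
Centre = midpoint = (2.5, 0.5); r² = |PQ|²/4 = 10/4 = 2.5.
Centre = (2.5, 0.5).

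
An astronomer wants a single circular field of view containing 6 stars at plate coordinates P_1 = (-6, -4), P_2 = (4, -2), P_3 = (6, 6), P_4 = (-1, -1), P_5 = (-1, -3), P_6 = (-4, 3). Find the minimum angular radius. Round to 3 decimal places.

7.810

By Welzl's lemma the MEC is supported by two points (diametrically opposite) or three points (on a circumcircle).
The farthest pair is P_1–P_3 with squared distance 244. The circle on this segment as diameter has centre (0, 1) and r² = 244/4 = 61.
Check P_2: distance² to centre = 25 ≤ 61, so it lies inside.
All remaining points lie in this disk, and no smaller disk contains both endpoints, so this is the minimum enclosing circle.
r = √61 ≈ 7.810.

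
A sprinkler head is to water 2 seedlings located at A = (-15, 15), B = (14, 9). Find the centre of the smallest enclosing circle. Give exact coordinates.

(-0.5, 12)

The smallest circle enclosing two points has them as diameter endpoints.
Centre = midpoint = (-0.5, 12); r² = |AB|²/4 = 877/4 = 219.25.
Centre = (-0.5, 12).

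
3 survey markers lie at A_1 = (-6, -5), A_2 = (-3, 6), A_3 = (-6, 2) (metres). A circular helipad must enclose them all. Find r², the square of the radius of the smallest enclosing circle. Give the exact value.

32.5

Side lengths²: A_1A_2² = 130, A_1A_3² = 49, A_2A_3² = 25.
Since A_1A_2² = 130 ≥ 49 + 25 = 74, the angle opposite A_1A_2 is not acute, so the smallest enclosing circle has A_1A_2 as diameter.
Centre = midpoint of A_1A_2 = (-4.5, 0.5), r² = 130/4 = 32.5.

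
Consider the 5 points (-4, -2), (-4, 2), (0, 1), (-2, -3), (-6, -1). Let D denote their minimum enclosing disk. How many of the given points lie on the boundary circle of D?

A smallest enclosing disk is always determined by at most three of the input points on its boundary.
The farthest pair is (0, 1)–(-6, -1) with squared distance 40. The circle on this segment as diameter has centre (-3, 0) and r² = 40/4 = 10.
Check (-4, -2): distance² to centre = 5 ≤ 10, so it lies inside.
All remaining points lie in this disk, and no smaller disk contains both endpoints, so this is the minimum enclosing circle.
The points at distance exactly r from the centre are (0, 1), (-2, -3), (-6, -1) — 3 points.

3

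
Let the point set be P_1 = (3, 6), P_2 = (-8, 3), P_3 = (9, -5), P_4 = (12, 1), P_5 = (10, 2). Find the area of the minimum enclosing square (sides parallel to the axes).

400

The bounding box has width 20 and height 11.
An axis-aligned square enclosing the set must have side ≥ max(width, height).
So the minimum side is max(20, 11) = 20.
Area = 20² = 400.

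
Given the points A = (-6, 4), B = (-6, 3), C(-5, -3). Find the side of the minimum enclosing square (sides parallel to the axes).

7

The bounding box has width 1 and height 7.
An axis-aligned square enclosing the set must have side ≥ max(width, height).
So the minimum side is max(1, 7) = 7.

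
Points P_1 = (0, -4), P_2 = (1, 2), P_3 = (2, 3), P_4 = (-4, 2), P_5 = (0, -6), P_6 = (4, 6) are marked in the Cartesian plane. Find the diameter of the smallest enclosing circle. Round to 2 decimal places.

12.65

By Welzl's lemma the MEC is supported by two points (diametrically opposite) or three points (on a circumcircle).
The farthest pair is P_5–P_6 with squared distance 160. The circle on this segment as diameter has centre (2, 0) and r² = 160/4 = 40.
Check P_1: distance² to centre = 20 ≤ 40, so it lies inside.
All remaining points lie in this disk, and no smaller disk contains both endpoints, so this is the minimum enclosing circle.
Diameter = 2r = 2√40 ≈ 12.65.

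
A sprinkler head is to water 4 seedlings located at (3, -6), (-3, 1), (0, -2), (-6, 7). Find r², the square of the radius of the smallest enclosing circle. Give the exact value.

By Welzl's lemma the MEC is supported by two points (diametrically opposite) or three points (on a circumcircle).
The farthest pair is (3, -6)–(-6, 7) with squared distance 250. The circle on this segment as diameter has centre (-1.5, 0.5) and r² = 250/4 = 62.5.
Check (-3, 1): distance² to centre = 2.5 ≤ 62.5, so it lies inside.
All remaining points lie in this disk, and no smaller disk contains both endpoints, so this is the minimum enclosing circle.

62.5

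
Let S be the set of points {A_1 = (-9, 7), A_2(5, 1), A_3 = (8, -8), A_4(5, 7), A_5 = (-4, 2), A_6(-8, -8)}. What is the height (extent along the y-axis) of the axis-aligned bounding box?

15

max y = 7, min y = -8, so height = 15.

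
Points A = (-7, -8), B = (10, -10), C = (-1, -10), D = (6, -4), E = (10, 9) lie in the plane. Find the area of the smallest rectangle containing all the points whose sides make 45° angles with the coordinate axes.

In coordinates u = x + y, v = x − y the rectangle is axis-aligned; the map (x,y)→(u,v) scales areas by 2.
u-values: -15, 0, -11, 2, 19; range = 19 − (-15) = 34.
v-values: 1, 20, 9, 10, 1; range = 20 − 1 = 19.
Area = (34 × 19) / 2 = 323.

323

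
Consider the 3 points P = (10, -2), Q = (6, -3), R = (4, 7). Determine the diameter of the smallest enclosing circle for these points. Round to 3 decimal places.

Side lengths²: PQ² = 17, PR² = 117, QR² = 104.
Since PR² = 117 < 104 + 17 = 121, the triangle is acute, so the smallest enclosing circle is the circumcircle.
Circumcentre = (95/14, 33/14), r² = 2873/98.
Diameter = 2r = 2√(2873/98) ≈ 10.829.

10.829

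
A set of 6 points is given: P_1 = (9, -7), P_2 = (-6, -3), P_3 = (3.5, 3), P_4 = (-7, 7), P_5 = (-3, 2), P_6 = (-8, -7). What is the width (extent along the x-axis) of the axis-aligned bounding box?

17

max x = 9, min x = -8, so width = 17.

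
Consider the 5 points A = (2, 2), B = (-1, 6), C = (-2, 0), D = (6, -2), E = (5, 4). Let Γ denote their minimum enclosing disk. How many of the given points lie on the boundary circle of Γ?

The farthest pair is B–D with squared distance 113. The circle on this segment as diameter has centre (2.5, 2) and r² = 113/4 = 28.25.
Check A: distance² to centre = 0.25 ≤ 28.25, so it lies inside.
All remaining points lie in this disk, and no smaller disk contains both endpoints, so this is the minimum enclosing circle.
The points at distance exactly r from the centre are B, D — 2 points.

2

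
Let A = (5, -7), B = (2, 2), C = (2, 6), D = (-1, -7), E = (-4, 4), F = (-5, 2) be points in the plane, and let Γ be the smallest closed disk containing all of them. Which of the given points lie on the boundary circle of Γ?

By Welzl's lemma the MEC is supported by two points (diametrically opposite) or three points (on a circumcircle).
The minimum enclosing circle is determined by three boundary points: A, C, E.
Their circumcentre is (43/42, -15/14) with r² = 44945/882.
The farthest remaining point F is at distance² 40325/882 ≤ 44945/882.
The points at distance exactly r from the centre are A, C, E — 3 points.

A, C, E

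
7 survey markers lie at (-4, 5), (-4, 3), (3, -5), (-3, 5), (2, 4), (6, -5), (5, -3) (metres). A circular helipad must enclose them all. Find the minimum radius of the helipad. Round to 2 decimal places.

A smallest enclosing disk is always determined by at most three of the input points on its boundary.
The farthest pair is (-4, 5)–(6, -5) with squared distance 200. The circle on this segment as diameter has centre (1, 0) and r² = 200/4 = 50.
Check (-4, 3): distance² to centre = 34 ≤ 50, so it lies inside.
All remaining points lie in this disk, and no smaller disk contains both endpoints, so this is the minimum enclosing circle.
r = √50 ≈ 7.07.

7.07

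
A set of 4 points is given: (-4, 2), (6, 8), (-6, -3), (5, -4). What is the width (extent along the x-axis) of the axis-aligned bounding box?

12

max x = 6, min x = -6, so width = 12.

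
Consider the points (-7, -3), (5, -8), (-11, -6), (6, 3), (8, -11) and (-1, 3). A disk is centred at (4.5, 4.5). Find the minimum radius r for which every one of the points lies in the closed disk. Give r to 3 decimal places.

The required radius is the distance from (4.5, 4.5) to the farthest point.
Squared distances: 188.5, 156.5, 350.5, 4.5, 252.5, 32.5.
Maximum is 350.5, attained at (-11, -6).
r = √(350.5) ≈ 18.722.

18.722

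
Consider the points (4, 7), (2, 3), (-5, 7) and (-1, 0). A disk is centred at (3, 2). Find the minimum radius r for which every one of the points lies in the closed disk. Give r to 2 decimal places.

9.43

The required radius is the distance from (3, 2) to the farthest point.
Squared distances: 26, 2, 89, 20.
Maximum is 89, attained at (-5, 7).
r = √89 ≈ 9.43.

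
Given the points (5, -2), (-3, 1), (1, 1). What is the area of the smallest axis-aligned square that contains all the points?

64

The bounding box has width 8 and height 3.
An axis-aligned square enclosing the set must have side ≥ max(width, height).
So the minimum side is max(8, 3) = 8.
Area = 8² = 64.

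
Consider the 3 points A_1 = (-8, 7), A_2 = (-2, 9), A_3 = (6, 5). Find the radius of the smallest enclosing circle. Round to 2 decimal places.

7.07

Side lengths²: A_1A_2² = 40, A_1A_3² = 200, A_2A_3² = 80.
Since A_1A_3² = 200 ≥ 80 + 40 = 120, the angle opposite A_1A_3 is not acute, so the smallest enclosing circle has A_1A_3 as diameter.
Centre = midpoint of A_1A_3 = (-1, 6), r² = 200/4 = 50.
r = √50 ≈ 7.07.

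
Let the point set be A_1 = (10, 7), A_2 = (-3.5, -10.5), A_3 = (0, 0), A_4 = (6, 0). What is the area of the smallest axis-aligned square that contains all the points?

306.25

The bounding box has width 13.5 and height 17.5.
An axis-aligned square enclosing the set must have side ≥ max(width, height).
So the minimum side is max(13.5, 17.5) = 17.5.
Area = 17.5² = 306.25.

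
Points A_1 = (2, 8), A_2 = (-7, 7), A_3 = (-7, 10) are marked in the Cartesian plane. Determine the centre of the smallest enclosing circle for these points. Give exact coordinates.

Side lengths²: A_1A_2² = 82, A_1A_3² = 85, A_2A_3² = 9.
Since A_1A_3² = 85 < 82 + 9 = 91, the triangle is acute, so the smallest enclosing circle is the circumcircle.
Circumcentre = (-47/18, 8.5), r² = 3485/162.
Centre = (-47/18, 8.5).

(-47/18, 8.5)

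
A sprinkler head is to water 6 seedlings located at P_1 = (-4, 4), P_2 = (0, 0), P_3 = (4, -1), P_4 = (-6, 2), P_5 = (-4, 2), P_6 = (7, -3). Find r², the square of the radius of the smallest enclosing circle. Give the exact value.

The minimum enclosing circle of a finite set is fixed by two of the points (as a diameter) or three (as a circumcircle).
The farthest pair is P_4–P_6 with squared distance 194. The circle on this segment as diameter has centre (0.5, -0.5) and r² = 194/4 = 48.5.
Check P_1: distance² to centre = 40.5 ≤ 48.5, so it lies inside.
All remaining points lie in this disk, and no smaller disk contains both endpoints, so this is the minimum enclosing circle.

48.5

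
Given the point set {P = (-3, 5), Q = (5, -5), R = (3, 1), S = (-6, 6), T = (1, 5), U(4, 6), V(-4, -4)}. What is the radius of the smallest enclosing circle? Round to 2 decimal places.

7.78

A smallest enclosing disk is always determined by at most three of the input points on its boundary.
The farthest pair is Q–S with squared distance 242. The circle on this segment as diameter has centre (-0.5, 0.5) and r² = 242/4 = 60.5.
Check P: distance² to centre = 26.5 ≤ 60.5, so it lies inside.
All remaining points lie in this disk, and no smaller disk contains both endpoints, so this is the minimum enclosing circle.
r = √(60.5) ≈ 7.78.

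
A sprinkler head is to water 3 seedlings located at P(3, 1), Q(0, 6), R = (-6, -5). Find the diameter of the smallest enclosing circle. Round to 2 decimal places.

12.53

Side lengths²: PQ² = 34, PR² = 117, QR² = 157.
Since QR² = 157 ≥ 117 + 34 = 151, the angle opposite QR is not acute, so the smallest enclosing circle has QR as diameter.
Centre = midpoint of QR = (-3, 0.5), r² = 157/4 = 39.25.
Diameter = 2r = 2√(39.25) ≈ 12.53.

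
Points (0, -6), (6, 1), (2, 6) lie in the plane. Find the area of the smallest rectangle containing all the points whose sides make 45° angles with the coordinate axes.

70

In coordinates u = x + y, v = x − y the rectangle is axis-aligned; the map (x,y)→(u,v) scales areas by 2.
u-values: -6, 7, 8; range = 8 − (-6) = 14.
v-values: 6, 5, -4; range = 6 − (-4) = 10.
Area = (14 × 10) / 2 = 70.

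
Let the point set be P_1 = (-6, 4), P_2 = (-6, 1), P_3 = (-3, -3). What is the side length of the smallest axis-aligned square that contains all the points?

The bounding box has width 3 and height 7.
An axis-aligned square enclosing the set must have side ≥ max(width, height).
So the minimum side is max(3, 7) = 7.

7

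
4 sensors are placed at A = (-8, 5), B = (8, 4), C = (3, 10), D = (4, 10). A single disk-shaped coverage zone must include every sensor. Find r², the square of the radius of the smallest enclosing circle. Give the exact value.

By Welzl's lemma the MEC is supported by two points (diametrically opposite) or three points (on a circumcircle).
The farthest pair is A–B with squared distance 257. The circle on this segment as diameter has centre (0, 4.5) and r² = 257/4 = 64.25.
Check C: distance² to centre = 39.25 ≤ 64.25, so it lies inside.
All remaining points lie in this disk, and no smaller disk contains both endpoints, so this is the minimum enclosing circle.

64.25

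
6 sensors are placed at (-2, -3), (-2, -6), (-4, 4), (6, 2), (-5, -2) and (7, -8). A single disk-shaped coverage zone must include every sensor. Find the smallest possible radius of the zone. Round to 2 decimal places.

8.14

By Welzl's lemma the MEC is supported by two points (diametrically opposite) or three points (on a circumcircle).
The farthest pair is (-4, 4)–(7, -8) with squared distance 265. The circle on this segment as diameter has centre (1.5, -2) and r² = 265/4 = 66.25.
Check (-2, -3): distance² to centre = 13.25 ≤ 66.25, so it lies inside.
All remaining points lie in this disk, and no smaller disk contains both endpoints, so this is the minimum enclosing circle.
r = √(66.25) ≈ 8.14.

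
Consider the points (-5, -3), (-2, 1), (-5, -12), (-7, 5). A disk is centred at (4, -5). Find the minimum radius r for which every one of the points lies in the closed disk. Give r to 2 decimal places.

The required radius is the distance from (4, -5) to the farthest point.
Squared distances: 85, 72, 130, 221.
Maximum is 221, attained at (-7, 5).
r = √221 ≈ 14.87.

14.87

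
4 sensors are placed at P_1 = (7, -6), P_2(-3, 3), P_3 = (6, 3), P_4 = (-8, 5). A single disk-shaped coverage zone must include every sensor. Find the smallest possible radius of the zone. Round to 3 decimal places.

9.301

A smallest enclosing disk is always determined by at most three of the input points on its boundary.
The farthest pair is P_1–P_4 with squared distance 346. The circle on this segment as diameter has centre (-0.5, -0.5) and r² = 346/4 = 86.5.
Check P_2: distance² to centre = 18.5 ≤ 86.5, so it lies inside.
All remaining points lie in this disk, and no smaller disk contains both endpoints, so this is the minimum enclosing circle.
r = √(86.5) ≈ 9.301.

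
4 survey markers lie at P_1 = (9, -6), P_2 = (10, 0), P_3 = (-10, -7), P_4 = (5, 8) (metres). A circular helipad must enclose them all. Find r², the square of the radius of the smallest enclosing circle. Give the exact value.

9593/81

A smallest enclosing disk is always determined by at most three of the input points on its boundary.
The minimum enclosing circle is determined by three boundary points: P_1, P_3, P_4.
Their circumcentre is (-7/9, -11/9) with r² = 9593/81.
The farthest remaining point P_2 is at distance² 9530/81 ≤ 9593/81.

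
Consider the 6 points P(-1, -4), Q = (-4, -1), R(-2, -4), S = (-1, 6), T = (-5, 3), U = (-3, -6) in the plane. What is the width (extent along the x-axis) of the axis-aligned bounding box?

max x = -1, min x = -5, so width = 4.

4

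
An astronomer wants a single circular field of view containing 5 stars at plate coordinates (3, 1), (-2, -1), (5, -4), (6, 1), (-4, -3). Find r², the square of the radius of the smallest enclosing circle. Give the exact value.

29

By Welzl's lemma the MEC is supported by two points (diametrically opposite) or three points (on a circumcircle).
The farthest pair is (6, 1)–(-4, -3) with squared distance 116. The circle on this segment as diameter has centre (1, -1) and r² = 116/4 = 29.
Check (3, 1): distance² to centre = 8 ≤ 29, so it lies inside.
All remaining points lie in this disk, and no smaller disk contains both endpoints, so this is the minimum enclosing circle.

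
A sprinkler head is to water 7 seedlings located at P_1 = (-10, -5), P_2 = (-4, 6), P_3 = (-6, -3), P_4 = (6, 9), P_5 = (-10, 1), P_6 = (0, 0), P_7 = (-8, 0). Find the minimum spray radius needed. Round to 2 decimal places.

The minimum enclosing circle of a finite set is fixed by two of the points (as a diameter) or three (as a circumcircle).
The farthest pair is P_1–P_4 with squared distance 452. The circle on this segment as diameter has centre (-2, 2) and r² = 452/4 = 113.
Check P_2: distance² to centre = 20 ≤ 113, so it lies inside.
All remaining points lie in this disk, and no smaller disk contains both endpoints, so this is the minimum enclosing circle.
r = √113 ≈ 10.63.

10.63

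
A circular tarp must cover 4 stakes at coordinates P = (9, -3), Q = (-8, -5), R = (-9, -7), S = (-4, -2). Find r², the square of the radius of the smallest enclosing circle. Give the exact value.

85

The farthest pair is P–R with squared distance 340. The circle on this segment as diameter has centre (0, -5) and r² = 340/4 = 85.
Check Q: distance² to centre = 64 ≤ 85, so it lies inside.
All remaining points lie in this disk, and no smaller disk contains both endpoints, so this is the minimum enclosing circle.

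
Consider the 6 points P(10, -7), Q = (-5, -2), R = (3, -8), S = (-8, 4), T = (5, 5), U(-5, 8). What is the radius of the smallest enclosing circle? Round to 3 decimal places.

The minimum enclosing circle of a finite set is fixed by two of the points (as a diameter) or three (as a circumcircle).
The minimum enclosing circle is determined by three boundary points: P, S, U.
Their circumcentre is (25/14, -3/14) with r² = 11125/98.
The farthest remaining point R is at distance² 6085/98 ≤ 11125/98.
r = √(11125/98) ≈ 10.655.

10.655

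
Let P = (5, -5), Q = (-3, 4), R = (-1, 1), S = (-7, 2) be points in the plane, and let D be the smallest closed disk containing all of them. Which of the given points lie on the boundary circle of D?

The farthest pair is P–S with squared distance 193. The circle on this segment as diameter has centre (-1, -1.5) and r² = 193/4 = 48.25.
Check Q: distance² to centre = 34.25 ≤ 48.25, so it lies inside.
All remaining points lie in this disk, and no smaller disk contains both endpoints, so this is the minimum enclosing circle.
The points at distance exactly r from the centre are P, S — 2 points.

P, S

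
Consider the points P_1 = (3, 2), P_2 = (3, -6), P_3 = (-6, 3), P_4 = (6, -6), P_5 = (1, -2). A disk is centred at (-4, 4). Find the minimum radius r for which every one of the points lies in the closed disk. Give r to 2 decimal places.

The required radius is the distance from (-4, 4) to the farthest point.
Squared distances: 53, 149, 5, 200, 61.
Maximum is 200, attained at P_4.
r = √200 ≈ 14.14.

14.14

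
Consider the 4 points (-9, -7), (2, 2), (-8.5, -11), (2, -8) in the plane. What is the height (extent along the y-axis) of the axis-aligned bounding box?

13

max y = 2, min y = -11, so height = 13.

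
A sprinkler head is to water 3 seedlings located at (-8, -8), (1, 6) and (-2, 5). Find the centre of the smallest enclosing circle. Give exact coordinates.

Call the three points A, B, C in the order given.
Side lengths²: AB² = 277, AC² = 205, BC² = 10.
Since AB² = 277 ≥ 205 + 10 = 215, the angle opposite AB is not acute, so the smallest enclosing circle has AB as diameter.
Centre = midpoint of AB = (-3.5, -1), r² = 277/4 = 69.25.
Centre = (-3.5, -1).

(-3.5, -1)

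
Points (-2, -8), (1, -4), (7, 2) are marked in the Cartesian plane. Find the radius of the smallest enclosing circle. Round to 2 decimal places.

Call the three points A, B, C in the order given.
Side lengths²: AB² = 25, AC² = 181, BC² = 72.
Since AC² = 181 ≥ 72 + 25 = 97, the angle opposite AC is not acute, so the smallest enclosing circle has AC as diameter.
Centre = midpoint of AC = (2.5, -3), r² = 181/4 = 45.25.
r = √(45.25) ≈ 6.73.

6.73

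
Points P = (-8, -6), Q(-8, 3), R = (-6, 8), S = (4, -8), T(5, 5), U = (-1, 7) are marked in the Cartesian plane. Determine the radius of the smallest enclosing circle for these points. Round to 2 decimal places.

The minimum enclosing circle of a finite set is fixed by two of the points (as a diameter) or three (as a circumcircle).
The farthest pair is R–S with squared distance 356. The circle on this segment as diameter has centre (-1, 0) and r² = 356/4 = 89.
Check P: distance² to centre = 85 ≤ 89, so it lies inside.
All remaining points lie in this disk, and no smaller disk contains both endpoints, so this is the minimum enclosing circle.
r = √89 ≈ 9.43.

9.43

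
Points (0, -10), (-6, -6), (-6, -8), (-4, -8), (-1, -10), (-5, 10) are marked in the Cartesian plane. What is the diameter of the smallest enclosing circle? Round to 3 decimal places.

The minimum enclosing circle of a finite set is fixed by two of the points (as a diameter) or three (as a circumcircle).
The farthest pair is (0, -10)–(-5, 10) with squared distance 425. The circle on this segment as diameter has centre (-2.5, 0) and r² = 425/4 = 106.25.
Check (-6, -6): distance² to centre = 48.25 ≤ 106.25, so it lies inside.
All remaining points lie in this disk, and no smaller disk contains both endpoints, so this is the minimum enclosing circle.
Diameter = 2r = 2√(106.25) ≈ 20.616.

20.616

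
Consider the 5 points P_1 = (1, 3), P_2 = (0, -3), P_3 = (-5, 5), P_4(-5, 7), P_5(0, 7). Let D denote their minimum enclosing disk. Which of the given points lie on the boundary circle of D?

A smallest enclosing disk is always determined by at most three of the input points on its boundary.
The farthest pair is P_2–P_4 with squared distance 125. The circle on this segment as diameter has centre (-2.5, 2) and r² = 125/4 = 31.25.
Check P_1: distance² to centre = 13.25 ≤ 31.25, so it lies inside.
All remaining points lie in this disk, and no smaller disk contains both endpoints, so this is the minimum enclosing circle.
The points at distance exactly r from the centre are P_2, P_4, P_5 — 3 points.

P_2, P_4, P_5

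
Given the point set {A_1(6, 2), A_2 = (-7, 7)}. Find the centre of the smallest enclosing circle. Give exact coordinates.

(-0.5, 4.5)

The smallest circle enclosing two points has them as diameter endpoints.
Centre = midpoint = (-0.5, 4.5); r² = |A_1A_2|²/4 = 194/4 = 48.5.
Centre = (-0.5, 4.5).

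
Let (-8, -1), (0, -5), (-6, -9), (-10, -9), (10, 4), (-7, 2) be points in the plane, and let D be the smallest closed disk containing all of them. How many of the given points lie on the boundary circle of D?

2

The farthest pair is (-10, -9)–(10, 4) with squared distance 569. The circle on this segment as diameter has centre (0, -2.5) and r² = 569/4 = 142.25.
Check (-8, -1): distance² to centre = 66.25 ≤ 142.25, so it lies inside.
All remaining points lie in this disk, and no smaller disk contains both endpoints, so this is the minimum enclosing circle.
The points at distance exactly r from the centre are (-10, -9), (10, 4) — 2 points.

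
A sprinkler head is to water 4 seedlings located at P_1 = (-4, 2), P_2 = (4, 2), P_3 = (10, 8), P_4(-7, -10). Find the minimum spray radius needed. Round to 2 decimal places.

The minimum enclosing circle of a finite set is fixed by two of the points (as a diameter) or three (as a circumcircle).
The farthest pair is P_3–P_4 with squared distance 613. The circle on this segment as diameter has centre (1.5, -1) and r² = 613/4 = 153.25.
Check P_1: distance² to centre = 39.25 ≤ 153.25, so it lies inside.
All remaining points lie in this disk, and no smaller disk contains both endpoints, so this is the minimum enclosing circle.
r = √(153.25) ≈ 12.38.

12.38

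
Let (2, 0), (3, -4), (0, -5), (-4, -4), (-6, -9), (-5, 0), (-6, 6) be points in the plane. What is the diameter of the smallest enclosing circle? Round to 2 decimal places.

15.39

The minimum enclosing circle is determined by three boundary points: (3, -4), (-6, -9), (-6, 6).
Their circumcentre is (-77/18, -1.5) with r² = 9593/162.
The farthest remaining point (2, 0) is at distance² 6749/162 ≤ 9593/162.
Diameter = 2r = 2√(9593/162) ≈ 15.39.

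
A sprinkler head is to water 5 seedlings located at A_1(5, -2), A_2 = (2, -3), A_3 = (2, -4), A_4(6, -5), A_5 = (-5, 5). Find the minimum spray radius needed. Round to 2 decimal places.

7.43

A smallest enclosing disk is always determined by at most three of the input points on its boundary.
The farthest pair is A_4–A_5 with squared distance 221. The circle on this segment as diameter has centre (0.5, 0) and r² = 221/4 = 55.25.
Check A_1: distance² to centre = 24.25 ≤ 55.25, so it lies inside.
All remaining points lie in this disk, and no smaller disk contains both endpoints, so this is the minimum enclosing circle.
r = √(55.25) ≈ 7.43.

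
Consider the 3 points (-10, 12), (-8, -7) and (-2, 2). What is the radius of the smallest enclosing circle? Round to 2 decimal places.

9.55

Call the three points A, B, C in the order given.
Side lengths²: AB² = 365, AC² = 164, BC² = 117.
Since AB² = 365 ≥ 164 + 117 = 281, the angle opposite AB is not acute, so the smallest enclosing circle has AB as diameter.
Centre = midpoint of AB = (-9, 2.5), r² = 365/4 = 91.25.
r = √(91.25) ≈ 9.55.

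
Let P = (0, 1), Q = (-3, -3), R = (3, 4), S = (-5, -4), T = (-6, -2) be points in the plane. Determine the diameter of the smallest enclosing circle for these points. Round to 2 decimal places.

By Welzl's lemma the MEC is supported by two points (diametrically opposite) or three points (on a circumcircle).
The farthest pair is R–S with squared distance 128. The circle on this segment as diameter has centre (-1, 0) and r² = 128/4 = 32.
Check P: distance² to centre = 2 ≤ 32, so it lies inside.
All remaining points lie in this disk, and no smaller disk contains both endpoints, so this is the minimum enclosing circle.
Diameter = 2r = 2√32 ≈ 11.31.

11.31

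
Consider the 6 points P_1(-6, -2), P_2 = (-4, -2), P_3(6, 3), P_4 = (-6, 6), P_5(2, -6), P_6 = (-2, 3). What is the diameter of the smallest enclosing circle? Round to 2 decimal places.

The minimum enclosing circle is determined by three boundary points: P_3, P_4, P_5.
Their circumcentre is (-0.95, 0.7) with r² = 53.5925.
The farthest remaining point P_1 is at distance² 32.7925 ≤ 53.5925.
Diameter = 2r = 2√(53.5925) ≈ 14.64.

14.64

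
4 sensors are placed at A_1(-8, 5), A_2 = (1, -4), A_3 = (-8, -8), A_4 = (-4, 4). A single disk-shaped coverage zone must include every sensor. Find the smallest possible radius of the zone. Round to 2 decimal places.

The minimum enclosing circle of a finite set is fixed by two of the points (as a diameter) or three (as a circumcircle).
The minimum enclosing circle is determined by three boundary points: A_1, A_2, A_3.
Their circumcentre is (-5.5, -1.5) with r² = 48.5.
The farthest remaining point A_4 is at distance² 32.5 ≤ 48.5.
r = √(48.5) ≈ 6.96.

6.96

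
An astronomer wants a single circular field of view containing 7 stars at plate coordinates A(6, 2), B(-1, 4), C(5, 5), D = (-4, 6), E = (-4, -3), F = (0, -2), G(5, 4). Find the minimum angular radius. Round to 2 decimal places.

6.06

A smallest enclosing disk is always determined by at most three of the input points on its boundary.
The minimum enclosing circle is determined by three boundary points: C, D, E.
Their circumcentre is (1/18, 1.5) with r² = 5945/162.
The farthest remaining point A is at distance² 5765/162 ≤ 5945/162.
r = √(5945/162) ≈ 6.06.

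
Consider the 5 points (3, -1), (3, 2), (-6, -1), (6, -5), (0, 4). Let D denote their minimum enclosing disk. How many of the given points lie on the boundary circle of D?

The minimum enclosing circle of a finite set is fixed by two of the points (as a diameter) or three (as a circumcircle).
The minimum enclosing circle is determined by three boundary points: (-6, -1), (6, -5), (0, 4).
Their circumcentre is (3/14, -33/14) with r² = 3965/98.
The farthest remaining point (3, 2) is at distance² 2621/98 ≤ 3965/98.
The points at distance exactly r from the centre are (-6, -1), (6, -5), (0, 4) — 3 points.

3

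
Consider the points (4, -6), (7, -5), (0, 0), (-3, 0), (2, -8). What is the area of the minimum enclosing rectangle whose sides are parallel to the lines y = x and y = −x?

60

In coordinates u = x + y, v = x − y the rectangle is axis-aligned; the map (x,y)→(u,v) scales areas by 2.
u-values: -2, 2, 0, -3, -6; range = 2 − (-6) = 8.
v-values: 10, 12, 0, -3, 10; range = 12 − (-3) = 15.
Area = (8 × 15) / 2 = 60.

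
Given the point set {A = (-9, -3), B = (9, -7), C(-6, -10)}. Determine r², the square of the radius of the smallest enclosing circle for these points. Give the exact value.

85

Side lengths²: AB² = 340, AC² = 58, BC² = 234.
Since AB² = 340 ≥ 234 + 58 = 292, the angle opposite AB is not acute, so the smallest enclosing circle has AB as diameter.
Centre = midpoint of AB = (0, -5), r² = 340/4 = 85.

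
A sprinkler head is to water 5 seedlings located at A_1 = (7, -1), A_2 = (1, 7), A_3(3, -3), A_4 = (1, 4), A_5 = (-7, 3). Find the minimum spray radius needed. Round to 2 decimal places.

7.28

A smallest enclosing disk is always determined by at most three of the input points on its boundary.
The farthest pair is A_1–A_5 with squared distance 212. The circle on this segment as diameter has centre (0, 1) and r² = 212/4 = 53.
Check A_2: distance² to centre = 37 ≤ 53, so it lies inside.
All remaining points lie in this disk, and no smaller disk contains both endpoints, so this is the minimum enclosing circle.
r = √53 ≈ 7.28.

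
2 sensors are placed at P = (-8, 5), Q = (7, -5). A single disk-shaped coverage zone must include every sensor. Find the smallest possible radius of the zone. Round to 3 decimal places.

The smallest circle enclosing two points has them as diameter endpoints.
Centre = midpoint = (-0.5, 0); r² = |PQ|²/4 = 325/4 = 81.25.
r = √(81.25) ≈ 9.014.

9.014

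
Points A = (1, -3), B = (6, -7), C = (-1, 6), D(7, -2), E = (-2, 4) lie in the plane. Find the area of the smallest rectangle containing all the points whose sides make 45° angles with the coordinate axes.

70

In coordinates u = x + y, v = x − y the rectangle is axis-aligned; the map (x,y)→(u,v) scales areas by 2.
u-values: -2, -1, 5, 5, 2; range = 5 − (-2) = 7.
v-values: 4, 13, -7, 9, -6; range = 13 − (-7) = 20.
Area = (7 × 20) / 2 = 70.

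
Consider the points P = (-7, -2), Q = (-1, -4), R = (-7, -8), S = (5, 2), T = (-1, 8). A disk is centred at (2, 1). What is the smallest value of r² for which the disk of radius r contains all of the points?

162

The required radius is the distance from (2, 1) to the farthest point.
Squared distances: 90, 34, 162, 10, 58.
Maximum is 162, attained at R.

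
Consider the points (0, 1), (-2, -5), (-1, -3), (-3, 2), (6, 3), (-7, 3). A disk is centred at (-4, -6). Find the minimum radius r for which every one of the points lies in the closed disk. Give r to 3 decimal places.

13.454

The required radius is the distance from (-4, -6) to the farthest point.
Squared distances: 65, 5, 18, 65, 181, 90.
Maximum is 181, attained at (6, 3).
r = √181 ≈ 13.454.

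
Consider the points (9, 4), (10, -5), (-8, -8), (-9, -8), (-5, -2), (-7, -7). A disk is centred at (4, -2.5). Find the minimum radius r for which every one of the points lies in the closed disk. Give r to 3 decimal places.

14.116

The required radius is the distance from (4, -2.5) to the farthest point.
Squared distances: 67.25, 42.25, 174.25, 199.25, 81.25, 141.25.
Maximum is 199.25, attained at (-9, -8).
r = √(199.25) ≈ 14.116.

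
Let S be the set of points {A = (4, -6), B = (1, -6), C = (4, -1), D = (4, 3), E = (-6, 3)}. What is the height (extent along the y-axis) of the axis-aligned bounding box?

max y = 3, min y = -6, so height = 9.

9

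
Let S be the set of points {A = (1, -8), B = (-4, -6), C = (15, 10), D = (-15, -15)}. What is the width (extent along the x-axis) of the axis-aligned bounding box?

30

max x = 15, min x = -15, so width = 30.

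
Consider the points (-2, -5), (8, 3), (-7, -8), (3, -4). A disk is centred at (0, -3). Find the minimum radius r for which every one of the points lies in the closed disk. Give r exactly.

The required radius is the distance from (0, -3) to the farthest point.
Squared distances: 8, 100, 74, 10.
Maximum is 100, attained at (8, 3).
r = √100 = 10.

10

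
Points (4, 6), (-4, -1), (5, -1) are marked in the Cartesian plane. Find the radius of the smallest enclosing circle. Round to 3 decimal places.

5.369

Call the three points A, B, C in the order given.
Side lengths²: AB² = 113, AC² = 50, BC² = 81.
Since AB² = 113 < 81 + 50 = 131, the triangle is acute, so the smallest enclosing circle is the circumcircle.
Circumcentre = (0.5, 27/14), r² = 2825/98.
r = √(2825/98) ≈ 5.369.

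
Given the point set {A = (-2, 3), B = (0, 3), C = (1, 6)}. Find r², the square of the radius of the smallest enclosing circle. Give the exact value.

Side lengths²: AB² = 4, AC² = 18, BC² = 10.
Since AC² = 18 ≥ 10 + 4 = 14, the angle opposite AC is not acute, so the smallest enclosing circle has AC as diameter.
Centre = midpoint of AC = (-0.5, 4.5), r² = 18/4 = 4.5.

4.5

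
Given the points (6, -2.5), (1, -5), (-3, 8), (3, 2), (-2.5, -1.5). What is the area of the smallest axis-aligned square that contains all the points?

The bounding box has width 9 and height 13.
An axis-aligned square enclosing the set must have side ≥ max(width, height).
So the minimum side is max(9, 13) = 13.
Area = 13² = 169.

169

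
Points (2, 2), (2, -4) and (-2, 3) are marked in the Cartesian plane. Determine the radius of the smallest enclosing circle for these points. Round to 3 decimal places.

Call the three points A, B, C in the order given.
Side lengths²: AB² = 36, AC² = 17, BC² = 65.
Since BC² = 65 ≥ 36 + 17 = 53, the angle opposite BC is not acute, so the smallest enclosing circle has BC as diameter.
Centre = midpoint of BC = (0, -0.5), r² = 65/4 = 16.25.
r = √(16.25) ≈ 4.031.

4.031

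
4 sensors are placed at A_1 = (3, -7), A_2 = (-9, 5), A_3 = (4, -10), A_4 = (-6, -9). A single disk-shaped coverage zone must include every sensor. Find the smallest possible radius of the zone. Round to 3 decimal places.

9.925

A smallest enclosing disk is always determined by at most three of the input points on its boundary.
The farthest pair is A_2–A_3 with squared distance 394. The circle on this segment as diameter has centre (-2.5, -2.5) and r² = 394/4 = 98.5.
Check A_1: distance² to centre = 50.5 ≤ 98.5, so it lies inside.
All remaining points lie in this disk, and no smaller disk contains both endpoints, so this is the minimum enclosing circle.
r = √(98.5) ≈ 9.925.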